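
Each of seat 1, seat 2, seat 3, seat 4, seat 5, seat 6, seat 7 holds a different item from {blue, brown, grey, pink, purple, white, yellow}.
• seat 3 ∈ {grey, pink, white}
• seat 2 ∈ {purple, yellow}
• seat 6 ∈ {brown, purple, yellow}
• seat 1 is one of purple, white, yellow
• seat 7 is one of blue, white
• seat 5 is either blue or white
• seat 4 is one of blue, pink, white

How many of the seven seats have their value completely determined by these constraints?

3

The 7 variables together cover exactly {blue, brown, grey, pink, purple, white, yellow} — 7 values for 7 variables — and brown appears only in seat 6's list, so seat 6 = brown.
Among the 6 still-open variables, grey fits only seat 3 (and all 6 values in {blue, grey, pink, purple, white, yellow} must be used), so seat 3 = grey.
The 5 still-open variables draw from only 5 values {blue, pink, purple, white, yellow}, so each is used; only seat 4 can be pink, hence seat 4 = pink.
seat 5 and seat 7 share exactly the 2 values {blue, white}; by pigeonhole those values go to them, so strike blue, white from seat 1.
Determined: seat 3=grey, seat 4=pink, seat 6=brown. The other seats each still have more than one consistent value. That makes 3.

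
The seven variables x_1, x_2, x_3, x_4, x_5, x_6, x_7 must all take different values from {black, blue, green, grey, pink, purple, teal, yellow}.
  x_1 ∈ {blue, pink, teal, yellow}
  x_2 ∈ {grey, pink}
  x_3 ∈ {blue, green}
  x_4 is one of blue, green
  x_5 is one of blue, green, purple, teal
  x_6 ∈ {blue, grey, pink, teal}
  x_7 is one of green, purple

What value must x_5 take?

teal

Among the 7 variables, yellow fits only x_1 (and all 7 values in {blue, green, grey, pink, purple, teal, yellow} must be used), so x_1 = yellow.
The 2 variables x_3 and x_4 are confined to {blue, green}, which locks those values in; drop them from x_5, x_6, x_7.
x_7 has just one choice, so x_7 = purple. Strike purple from x_5.
So x_5 = teal.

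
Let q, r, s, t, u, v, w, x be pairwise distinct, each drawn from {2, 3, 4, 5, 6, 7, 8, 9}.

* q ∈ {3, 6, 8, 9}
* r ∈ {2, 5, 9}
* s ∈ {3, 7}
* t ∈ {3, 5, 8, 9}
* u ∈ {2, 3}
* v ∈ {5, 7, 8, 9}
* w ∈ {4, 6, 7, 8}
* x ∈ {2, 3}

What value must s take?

The 8 variables draw from only 8 values {2, 3, 4, 5, 6, 7, 8, 9}, so each is used; only w can be 4, hence w = 4.
Among the 7 still-open variables, 6 fits only q (and all 7 values in {2, 3, 5, 6, 7, 8, 9} must be used), so q = 6.
u and x between them cover only {2, 3} — a naked pair. Remove those values from r, s, t.
So s = 7.

7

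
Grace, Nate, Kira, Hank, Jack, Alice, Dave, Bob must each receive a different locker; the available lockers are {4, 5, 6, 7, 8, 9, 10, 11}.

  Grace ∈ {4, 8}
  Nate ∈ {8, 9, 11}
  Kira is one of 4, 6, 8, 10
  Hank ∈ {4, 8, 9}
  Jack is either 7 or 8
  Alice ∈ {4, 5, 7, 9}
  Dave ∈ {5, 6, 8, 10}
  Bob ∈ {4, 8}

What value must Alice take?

5

The 8 variables together cover exactly {4, 5, 6, 7, 8, 9, 10, 11} — 8 values for 8 variables — and 11 appears only in Nate's list, so Nate = 11.
Grace and Bob between them cover only {4, 8} — a naked pair. Remove those values from Kira, Hank, Jack, Alice, Dave.
Hank must be 9 (only option left). Eliminate 9 elsewhere: Alice.
Jack's domain is down to {7}, so Jack = 7. Remove 7 from Alice.
So Alice = 5.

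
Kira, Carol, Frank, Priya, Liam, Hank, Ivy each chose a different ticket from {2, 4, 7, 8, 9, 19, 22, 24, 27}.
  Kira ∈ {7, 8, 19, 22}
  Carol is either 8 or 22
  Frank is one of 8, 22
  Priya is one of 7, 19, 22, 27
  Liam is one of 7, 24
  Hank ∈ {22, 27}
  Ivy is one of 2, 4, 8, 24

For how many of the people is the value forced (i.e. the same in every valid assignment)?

Carol and Frank share exactly the 2 values {8, 22}; by pigeonhole those values go to them, so strike 8, 22 from Kira, Priya, Hank, Ivy.
Hank has just one choice, so Hank = 27. Remove 27 from Priya.
Kira and Priya between them cover only {7, 19} — a naked pair. Remove those values from Liam.
Liam must be 24 (only option left). So Ivy can't be 24.
Determined: Liam=24, Hank=27. The other people each still have more than one consistent value. That makes 2.

2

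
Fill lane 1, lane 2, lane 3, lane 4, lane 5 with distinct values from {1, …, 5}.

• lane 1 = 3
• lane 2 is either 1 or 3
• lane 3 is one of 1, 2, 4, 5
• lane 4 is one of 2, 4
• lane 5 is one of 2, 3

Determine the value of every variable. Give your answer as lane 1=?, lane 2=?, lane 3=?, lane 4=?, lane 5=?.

lane 1=3, lane 2=1, lane 3=5, lane 4=4, lane 5=2

lane 1 must be 3 (only option left). Eliminate 3 elsewhere: lane 2, lane 5.
lane 2 has just one choice, so lane 2 = 1. Eliminate 1 elsewhere: lane 3.
lane 5 must be 2 (only option left). Eliminate 2 elsewhere: lane 3, lane 4.
lane 4 has just one choice, so lane 4 = 4. Eliminate 4 elsewhere: lane 3.
That leaves lane 3 = 5.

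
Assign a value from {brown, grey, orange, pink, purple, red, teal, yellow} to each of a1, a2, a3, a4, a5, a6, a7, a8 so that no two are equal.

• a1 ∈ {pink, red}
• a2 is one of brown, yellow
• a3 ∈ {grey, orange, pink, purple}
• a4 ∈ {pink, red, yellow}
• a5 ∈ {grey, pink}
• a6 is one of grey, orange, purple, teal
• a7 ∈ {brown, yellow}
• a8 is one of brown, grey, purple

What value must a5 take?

grey

The 8 variables draw from only 8 values {brown, grey, orange, pink, purple, red, teal, yellow}, so each is used; only a6 can be teal, hence a6 = teal.
Among the 7 still-open variables, orange fits only a3 (and all 7 values in {brown, grey, orange, pink, purple, red, yellow} must be used), so a3 = orange.
Among the 6 still-open variables, purple fits only a8 (and all 6 values in {brown, grey, pink, purple, red, yellow} must be used), so a8 = purple.
The 5 still-open variables together cover exactly {brown, grey, pink, red, yellow} — 5 values for 5 variables — and grey appears only in a5's list, so a5 = grey.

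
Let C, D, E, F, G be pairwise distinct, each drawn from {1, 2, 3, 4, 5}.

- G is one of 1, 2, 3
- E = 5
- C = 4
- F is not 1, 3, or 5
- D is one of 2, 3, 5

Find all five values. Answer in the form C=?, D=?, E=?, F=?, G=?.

C=4, D=3, E=5, F=2, G=1

C has just one choice, so C = 4. Eliminate 4 elsewhere: F.
E has just one choice, so E = 5. Strike 5 from D.
F must be 2 (only option left). Strike 2 from D, G.
That leaves D = 3. Eliminate 3 elsewhere: G.
G's domain is down to {1}, so G = 1.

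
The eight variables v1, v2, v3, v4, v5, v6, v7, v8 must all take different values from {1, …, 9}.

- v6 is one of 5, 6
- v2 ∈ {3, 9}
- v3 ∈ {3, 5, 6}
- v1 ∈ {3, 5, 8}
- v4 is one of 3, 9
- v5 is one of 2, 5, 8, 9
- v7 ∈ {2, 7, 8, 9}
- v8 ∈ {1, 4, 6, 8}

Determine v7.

v2 and v4 between them cover only {3, 9} — a naked pair. Remove those values from v1, v3, v5, v7.
v3 and v6 share exactly the 2 values {5, 6}; by pigeonhole those values go to them, so strike 5, 6 from v1, v5, v8.
v1 must be 8 (only option left). Strike 8 from v5, v7, v8.
v5's domain is down to {2}, so v5 = 2. Strike 2 from v7.
So v7 = 7.

7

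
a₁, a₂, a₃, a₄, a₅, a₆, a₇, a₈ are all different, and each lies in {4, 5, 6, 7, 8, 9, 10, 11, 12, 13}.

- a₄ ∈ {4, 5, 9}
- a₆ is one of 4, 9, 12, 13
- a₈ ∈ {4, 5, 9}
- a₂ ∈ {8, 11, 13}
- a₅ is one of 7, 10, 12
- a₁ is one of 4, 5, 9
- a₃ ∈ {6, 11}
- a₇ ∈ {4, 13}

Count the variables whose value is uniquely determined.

a₁, a₄, a₈ between them cover only {4, 5, 9} — a naked triple. Remove those values from a₆, a₇.
a₇ must be 13 (only option left). So a₂, a₆ can't be 13.
a₆ has just one choice, so a₆ = 12. Eliminate 12 elsewhere: a₅.
Determined: a₆=12, a₇=13. The other variables each still have more than one consistent value. That makes 2.

2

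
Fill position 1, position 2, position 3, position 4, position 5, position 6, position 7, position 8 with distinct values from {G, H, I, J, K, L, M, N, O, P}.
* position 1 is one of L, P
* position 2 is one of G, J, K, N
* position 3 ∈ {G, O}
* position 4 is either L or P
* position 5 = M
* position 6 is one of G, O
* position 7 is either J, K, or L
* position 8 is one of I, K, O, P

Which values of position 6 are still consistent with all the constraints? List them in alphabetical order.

position 5 has just one choice, so position 5 = M.
position 1 and position 4 share exactly the 2 values {L, P}; by pigeonhole those values go to them, so strike L, P from position 7, position 8.
The 2 variables position 3 and position 6 are confined to {G, O}, which locks those values in; drop them from position 2, position 8.
No further eliminations apply; position 6 can still be any of G, O.

G, O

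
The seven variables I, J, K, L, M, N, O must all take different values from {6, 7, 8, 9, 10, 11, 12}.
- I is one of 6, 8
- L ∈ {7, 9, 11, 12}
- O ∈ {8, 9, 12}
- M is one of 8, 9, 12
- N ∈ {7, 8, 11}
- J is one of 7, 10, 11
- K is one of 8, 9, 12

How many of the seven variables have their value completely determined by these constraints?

Among the 7 variables, 6 fits only I (and all 7 values in {6, 7, 8, 9, 10, 11, 12} must be used), so I = 6.
The 6 still-open variables together cover exactly {7, 8, 9, 10, 11, 12} — 6 values for 6 variables — and 10 appears only in J's list, so J = 10.
K, M, O share exactly the 3 values {8, 9, 12}; by pigeonhole those values go to them, so strike 8, 9, 12 from L, N.
Determined: I=6, J=10. The other variables each still have more than one consistent value. That makes 2.

2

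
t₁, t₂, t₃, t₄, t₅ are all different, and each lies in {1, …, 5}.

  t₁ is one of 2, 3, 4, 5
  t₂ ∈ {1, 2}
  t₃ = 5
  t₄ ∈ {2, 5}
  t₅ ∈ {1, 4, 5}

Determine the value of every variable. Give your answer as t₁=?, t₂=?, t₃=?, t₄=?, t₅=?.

t₃'s domain is down to {5}, so t₃ = 5. Strike 5 from t₁, t₄, t₅.
That leaves t₄ = 2. Remove 2 from t₁, t₂.
t₂ has just one choice, so t₂ = 1. Eliminate 1 elsewhere: t₅.
t₅ must be 4 (only option left). Strike 4 from t₁.
t₁ must be 3 (only option left).

t₁=3, t₂=1, t₃=5, t₄=2, t₅=4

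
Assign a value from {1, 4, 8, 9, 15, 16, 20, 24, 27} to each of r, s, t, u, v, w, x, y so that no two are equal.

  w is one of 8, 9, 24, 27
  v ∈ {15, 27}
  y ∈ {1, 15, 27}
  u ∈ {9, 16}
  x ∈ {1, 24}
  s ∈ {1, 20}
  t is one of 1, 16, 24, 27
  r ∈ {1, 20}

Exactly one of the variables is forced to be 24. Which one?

x

The 8 variables together cover exactly {1, 8, 9, 15, 16, 20, 24, 27} — 8 values for 8 variables — and 8 appears only in w's list, so w = 8.
Among the 7 still-open variables, 9 fits only u (and all 7 values in {1, 9, 15, 16, 20, 24, 27} must be used), so u = 9.
The 6 still-open variables draw from only 6 values {1, 15, 16, 20, 24, 27}, so each is used; only t can be 16, hence t = 16.
The 5 still-open variables together cover exactly {1, 15, 20, 24, 27} — 5 values for 5 variables — and 24 appears only in x's list, so x = 24.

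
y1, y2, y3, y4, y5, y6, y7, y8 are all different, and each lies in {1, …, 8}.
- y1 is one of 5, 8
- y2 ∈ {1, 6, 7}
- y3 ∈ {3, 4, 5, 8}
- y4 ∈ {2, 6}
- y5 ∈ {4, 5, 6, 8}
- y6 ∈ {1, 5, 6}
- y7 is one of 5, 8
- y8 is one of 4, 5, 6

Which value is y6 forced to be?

The 8 variables draw from only 8 values {1, 2, 3, 4, 5, 6, 7, 8}, so each is used; only y4 can be 2, hence y4 = 2.
The 7 still-open variables draw from only 7 values {1, 3, 4, 5, 6, 7, 8}, so each is used; only y3 can be 3, hence y3 = 3.
The 6 still-open variables together cover exactly {1, 4, 5, 6, 7, 8} — 6 values for 6 variables — and 7 appears only in y2's list, so y2 = 7.
The 5 still-open variables together cover exactly {1, 4, 5, 6, 8} — 5 values for 5 variables — and 1 appears only in y6's list, so y6 = 1.

1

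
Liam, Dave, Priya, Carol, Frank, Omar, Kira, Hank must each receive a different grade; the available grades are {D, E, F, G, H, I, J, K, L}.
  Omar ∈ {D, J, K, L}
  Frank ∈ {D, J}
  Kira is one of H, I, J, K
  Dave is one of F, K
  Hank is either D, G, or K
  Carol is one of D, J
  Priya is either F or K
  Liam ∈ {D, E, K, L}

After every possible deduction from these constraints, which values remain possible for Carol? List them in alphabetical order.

Dave and Priya between them cover only {F, K} — a naked pair. Remove those values from Liam, Omar, Kira, Hank.
Carol and Frank share exactly the 2 values {D, J}; by pigeonhole those values go to them, so strike D, J from Liam, Omar, Kira, Hank.
Omar must be L (only option left). So Liam can't be L.
Hank must be G (only option left).
That leaves Liam = E.
No further eliminations apply; Carol can still be any of D, J.

D, J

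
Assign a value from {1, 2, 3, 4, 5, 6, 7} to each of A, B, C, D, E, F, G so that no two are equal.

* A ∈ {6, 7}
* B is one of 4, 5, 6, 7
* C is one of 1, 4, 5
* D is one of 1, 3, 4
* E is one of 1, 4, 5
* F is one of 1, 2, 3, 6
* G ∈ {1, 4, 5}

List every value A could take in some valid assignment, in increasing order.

6, 7

Among the 7 variables, 2 fits only F (and all 7 values in {1, 2, 3, 4, 5, 6, 7} must be used), so F = 2.
The 6 still-open variables together cover exactly {1, 3, 4, 5, 6, 7} — 6 values for 6 variables — and 3 appears only in D's list, so D = 3.
C, E, G share exactly the 3 values {1, 4, 5}; by pigeonhole those values go to them, so strike 1, 4, 5 from B.
No further eliminations apply; A can still be any of 6, 7.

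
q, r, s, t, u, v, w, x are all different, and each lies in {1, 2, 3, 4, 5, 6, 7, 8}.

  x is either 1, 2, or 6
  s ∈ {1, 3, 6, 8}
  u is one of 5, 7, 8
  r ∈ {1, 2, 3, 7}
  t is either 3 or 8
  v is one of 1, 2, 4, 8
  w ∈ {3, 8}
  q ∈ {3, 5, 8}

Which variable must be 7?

The 8 variables draw from only 8 values {1, 2, 3, 4, 5, 6, 7, 8}, so each is used; only v can be 4, hence v = 4.
t and w between them cover only {3, 8} — a naked pair. Remove those values from q, r, s, u.
q has just one choice, so q = 5. Eliminate 5 elsewhere: u.
So 7 goes to u.

u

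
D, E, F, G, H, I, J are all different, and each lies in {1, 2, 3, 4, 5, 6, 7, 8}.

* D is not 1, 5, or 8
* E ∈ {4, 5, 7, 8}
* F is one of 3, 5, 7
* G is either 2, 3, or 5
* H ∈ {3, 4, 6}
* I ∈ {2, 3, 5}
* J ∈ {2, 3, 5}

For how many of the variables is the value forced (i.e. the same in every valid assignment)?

2

The 7 variables together cover exactly {2, 3, 4, 5, 6, 7, 8} — 7 values for 7 variables — and 8 appears only in E's list, so E = 8.
G, I, J share exactly the 3 values {2, 3, 5}; by pigeonhole those values go to them, so strike 2, 3, 5 from D, F, H.
F has just one choice, so F = 7. Remove 7 from D.
Determined: E=8, F=7. The other variables each still have more than one consistent value. That makes 2.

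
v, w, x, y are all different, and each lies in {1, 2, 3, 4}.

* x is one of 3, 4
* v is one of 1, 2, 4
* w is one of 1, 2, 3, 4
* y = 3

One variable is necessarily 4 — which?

x

y must be 3 (only option left). Strike 3 from w, x.
So 4 goes to x.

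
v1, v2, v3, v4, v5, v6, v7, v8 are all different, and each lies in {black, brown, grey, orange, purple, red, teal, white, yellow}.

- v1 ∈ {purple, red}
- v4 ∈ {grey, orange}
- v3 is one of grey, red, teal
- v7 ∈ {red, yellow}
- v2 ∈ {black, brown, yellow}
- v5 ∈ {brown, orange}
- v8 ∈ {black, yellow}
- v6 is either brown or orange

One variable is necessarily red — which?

v7

The 8 variables together cover exactly {black, brown, grey, orange, purple, red, teal, yellow} — 8 values for 8 variables — and purple appears only in v1's list, so v1 = purple.
The 7 still-open variables together cover exactly {black, brown, grey, orange, red, teal, yellow} — 7 values for 7 variables — and teal appears only in v3's list, so v3 = teal.
The 6 still-open variables together cover exactly {black, brown, grey, orange, red, yellow} — 6 values for 6 variables — and grey appears only in v4's list, so v4 = grey.
Among the 5 still-open variables, red fits only v7 (and all 5 values in {black, brown, orange, red, yellow} must be used), so v7 = red.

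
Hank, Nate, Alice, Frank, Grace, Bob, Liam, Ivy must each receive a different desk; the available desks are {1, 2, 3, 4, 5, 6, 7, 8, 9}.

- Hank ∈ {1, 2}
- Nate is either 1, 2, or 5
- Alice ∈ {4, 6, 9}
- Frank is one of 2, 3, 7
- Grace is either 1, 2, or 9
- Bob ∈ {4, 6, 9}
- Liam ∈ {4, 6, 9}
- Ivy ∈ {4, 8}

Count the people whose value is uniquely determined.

Alice, Bob, Liam share exactly the 3 values {4, 6, 9}; by pigeonhole those values go to them, so strike 4, 6, 9 from Grace, Ivy.
That leaves Ivy = 8.
Hank and Grace share exactly the 2 values {1, 2}; by pigeonhole those values go to them, so strike 1, 2 from Nate, Frank.
That leaves Nate = 5.
Determined: Nate=5, Ivy=8. The other people each still have more than one consistent value. That makes 2.

2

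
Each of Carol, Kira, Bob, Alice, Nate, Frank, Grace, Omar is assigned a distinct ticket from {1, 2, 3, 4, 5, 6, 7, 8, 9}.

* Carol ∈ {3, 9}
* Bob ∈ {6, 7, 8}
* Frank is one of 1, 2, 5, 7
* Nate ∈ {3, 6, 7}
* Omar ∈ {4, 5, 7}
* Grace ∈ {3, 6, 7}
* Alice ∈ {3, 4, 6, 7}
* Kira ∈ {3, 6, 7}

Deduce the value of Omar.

5

Kira, Nate, Grace share exactly the 3 values {3, 6, 7}; by pigeonhole those values go to them, so strike 3, 6, 7 from Carol, Bob, Alice, Frank, Omar.
Carol's domain is down to {9}, so Carol = 9.
Bob must be 8 (only option left).
Alice's domain is down to {4}, so Alice = 4. Strike 4 from Omar.
So Omar = 5.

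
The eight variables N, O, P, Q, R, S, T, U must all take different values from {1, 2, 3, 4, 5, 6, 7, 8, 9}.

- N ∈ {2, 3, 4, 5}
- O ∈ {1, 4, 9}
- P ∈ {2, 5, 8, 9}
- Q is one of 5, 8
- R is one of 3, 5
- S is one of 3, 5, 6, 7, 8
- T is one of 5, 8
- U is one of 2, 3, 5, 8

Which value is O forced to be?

1

Q and T between them cover only {5, 8} — a naked pair. Remove those values from N, P, R, S, U.
R must be 3 (only option left). Strike 3 from N, S, U.
U has just one choice, so U = 2. Strike 2 from N, P.
N has just one choice, so N = 4. Remove 4 from O.
P must be 9 (only option left). Strike 9 from O.
So O = 1.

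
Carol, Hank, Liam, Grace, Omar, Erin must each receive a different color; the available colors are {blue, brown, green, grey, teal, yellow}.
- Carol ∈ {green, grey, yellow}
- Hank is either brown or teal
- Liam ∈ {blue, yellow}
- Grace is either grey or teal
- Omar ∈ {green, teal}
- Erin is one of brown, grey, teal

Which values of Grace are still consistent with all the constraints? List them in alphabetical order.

grey, teal

Among the 6 variables, blue fits only Liam (and all 6 values in {blue, brown, green, grey, teal, yellow} must be used), so Liam = blue.
Among the 5 still-open variables, yellow fits only Carol (and all 5 values in {brown, green, grey, teal, yellow} must be used), so Carol = yellow.
The 4 still-open variables together cover exactly {brown, green, grey, teal} — 4 values for 4 variables — and green appears only in Omar's list, so Omar = green.
No further eliminations apply; Grace can still be any of grey, teal.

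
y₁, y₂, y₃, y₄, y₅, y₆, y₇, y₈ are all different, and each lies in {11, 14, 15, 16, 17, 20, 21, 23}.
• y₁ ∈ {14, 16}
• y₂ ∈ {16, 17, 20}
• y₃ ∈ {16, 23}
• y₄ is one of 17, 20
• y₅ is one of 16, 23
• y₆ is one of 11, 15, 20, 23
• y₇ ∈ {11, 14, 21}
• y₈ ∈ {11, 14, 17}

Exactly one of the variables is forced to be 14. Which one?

y₁

The 8 variables draw from only 8 values {11, 14, 15, 16, 17, 20, 21, 23}, so each is used; only y₆ can be 15, hence y₆ = 15.
The 7 still-open variables draw from only 7 values {11, 14, 16, 17, 20, 21, 23}, so each is used; only y₇ can be 21, hence y₇ = 21.
Among the 6 still-open variables, 11 fits only y₈ (and all 6 values in {11, 14, 16, 17, 20, 23} must be used), so y₈ = 11.
The 5 still-open variables draw from only 5 values {14, 16, 17, 20, 23}, so each is used; only y₁ can be 14, hence y₁ = 14.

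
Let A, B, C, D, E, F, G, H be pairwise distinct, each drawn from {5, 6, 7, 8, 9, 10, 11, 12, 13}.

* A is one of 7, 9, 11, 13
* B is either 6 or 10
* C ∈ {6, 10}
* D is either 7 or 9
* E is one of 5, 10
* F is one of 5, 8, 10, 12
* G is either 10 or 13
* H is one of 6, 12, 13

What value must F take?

8

B and C between them cover only {6, 10} — a naked pair. Remove those values from E, F, G, H.
E has just one choice, so E = 5. Remove 5 from F.
G has just one choice, so G = 13. So A, H can't be 13.
H's domain is down to {12}, so H = 12. Strike 12 from F.
So F = 8.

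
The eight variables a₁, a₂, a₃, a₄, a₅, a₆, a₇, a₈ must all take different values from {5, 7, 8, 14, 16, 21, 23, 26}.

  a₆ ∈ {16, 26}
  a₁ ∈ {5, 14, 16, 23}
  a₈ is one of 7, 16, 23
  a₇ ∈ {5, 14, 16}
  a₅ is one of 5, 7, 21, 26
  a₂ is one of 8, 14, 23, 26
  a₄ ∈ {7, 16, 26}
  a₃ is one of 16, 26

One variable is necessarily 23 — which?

The 8 variables draw from only 8 values {5, 7, 8, 14, 16, 21, 23, 26}, so each is used; only a₂ can be 8, hence a₂ = 8.
The 7 still-open variables draw from only 7 values {5, 7, 14, 16, 21, 23, 26}, so each is used; only a₅ can be 21, hence a₅ = 21.
a₃ and a₆ between them cover only {16, 26} — a naked pair. Remove those values from a₁, a₄, a₇, a₈.
a₄ has just one choice, so a₄ = 7. So a₈ can't be 7.
So 23 goes to a₈.

a₈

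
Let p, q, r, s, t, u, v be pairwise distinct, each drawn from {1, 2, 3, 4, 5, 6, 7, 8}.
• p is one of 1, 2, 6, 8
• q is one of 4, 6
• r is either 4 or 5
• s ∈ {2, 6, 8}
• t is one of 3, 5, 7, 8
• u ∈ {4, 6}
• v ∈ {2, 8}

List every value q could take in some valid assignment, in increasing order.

4, 6

q and u between them cover only {4, 6} — a naked pair. Remove those values from p, r, s.
r has just one choice, so r = 5. Eliminate 5 elsewhere: t.
The 2 variables s and v are confined to {2, 8}, which locks those values in; drop them from p, t.
p has just one choice, so p = 1.
No further eliminations apply; q can still be any of 4, 6.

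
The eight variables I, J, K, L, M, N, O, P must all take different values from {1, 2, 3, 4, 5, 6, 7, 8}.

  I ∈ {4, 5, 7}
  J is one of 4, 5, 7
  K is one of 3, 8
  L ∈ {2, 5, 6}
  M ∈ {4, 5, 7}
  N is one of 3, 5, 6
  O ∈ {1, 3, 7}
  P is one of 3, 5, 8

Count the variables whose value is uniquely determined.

3

Among the 8 variables, 1 fits only O (and all 8 values in {1, 2, 3, 4, 5, 6, 7, 8} must be used), so O = 1.
The 7 still-open variables draw from only 7 values {2, 3, 4, 5, 6, 7, 8}, so each is used; only L can be 2, hence L = 2.
The 6 still-open variables draw from only 6 values {3, 4, 5, 6, 7, 8}, so each is used; only N can be 6, hence N = 6.
I, J, M between them cover only {4, 5, 7} — a naked triple. Remove those values from P.
Determined: L=2, N=6, O=1. The other variables each still have more than one consistent value. That makes 3.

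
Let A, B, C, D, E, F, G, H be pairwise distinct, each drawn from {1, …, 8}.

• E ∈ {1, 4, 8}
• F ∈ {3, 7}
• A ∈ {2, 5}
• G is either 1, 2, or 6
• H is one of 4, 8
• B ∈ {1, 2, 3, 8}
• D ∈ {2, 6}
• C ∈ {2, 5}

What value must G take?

Among the 8 variables, 7 fits only F (and all 8 values in {1, 2, 3, 4, 5, 6, 7, 8} must be used), so F = 7.
Among the 7 still-open variables, 3 fits only B (and all 7 values in {1, 2, 3, 4, 5, 6, 8} must be used), so B = 3.
A and C share exactly the 2 values {2, 5}; by pigeonhole those values go to them, so strike 2, 5 from D, G.
D's domain is down to {6}, so D = 6. Eliminate 6 elsewhere: G.
So G = 1.

1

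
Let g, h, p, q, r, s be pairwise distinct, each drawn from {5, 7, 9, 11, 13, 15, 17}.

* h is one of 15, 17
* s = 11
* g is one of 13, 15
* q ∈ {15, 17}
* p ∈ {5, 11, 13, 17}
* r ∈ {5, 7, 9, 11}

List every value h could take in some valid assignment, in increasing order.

s's domain is down to {11}, so s = 11. Remove 11 from p, r.
The 2 variables h and q are confined to {15, 17}, which locks those values in; drop them from g, p.
g must be 13 (only option left). Strike 13 from p.
p must be 5 (only option left). Remove 5 from r.
No further eliminations apply; h can still be any of 15, 17.

15, 17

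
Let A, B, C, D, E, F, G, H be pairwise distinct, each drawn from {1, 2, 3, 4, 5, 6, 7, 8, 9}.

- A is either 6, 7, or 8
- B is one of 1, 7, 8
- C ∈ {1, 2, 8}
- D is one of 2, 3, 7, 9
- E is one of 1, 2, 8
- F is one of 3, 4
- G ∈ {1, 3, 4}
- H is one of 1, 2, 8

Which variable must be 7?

B

Among the 8 variables, 6 fits only A (and all 8 values in {1, 2, 3, 4, 6, 7, 8, 9} must be used), so A = 6.
Among the 7 still-open variables, 9 fits only D (and all 7 values in {1, 2, 3, 4, 7, 8, 9} must be used), so D = 9.
Among the 6 still-open variables, 7 fits only B (and all 6 values in {1, 2, 3, 4, 7, 8} must be used), so B = 7.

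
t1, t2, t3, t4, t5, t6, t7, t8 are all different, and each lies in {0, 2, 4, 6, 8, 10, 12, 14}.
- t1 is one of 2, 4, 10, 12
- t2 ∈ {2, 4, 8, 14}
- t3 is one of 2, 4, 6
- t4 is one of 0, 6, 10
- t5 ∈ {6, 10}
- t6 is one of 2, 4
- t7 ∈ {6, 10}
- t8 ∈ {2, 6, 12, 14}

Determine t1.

12

Among the 8 variables, 0 fits only t4 (and all 8 values in {0, 2, 4, 6, 8, 10, 12, 14} must be used), so t4 = 0.
Among the 7 still-open variables, 8 fits only t2 (and all 7 values in {2, 4, 6, 8, 10, 12, 14} must be used), so t2 = 8.
The 6 still-open variables draw from only 6 values {2, 4, 6, 10, 12, 14}, so each is used; only t8 can be 14, hence t8 = 14.
The 5 still-open variables together cover exactly {2, 4, 6, 10, 12} — 5 values for 5 variables — and 12 appears only in t1's list, so t1 = 12.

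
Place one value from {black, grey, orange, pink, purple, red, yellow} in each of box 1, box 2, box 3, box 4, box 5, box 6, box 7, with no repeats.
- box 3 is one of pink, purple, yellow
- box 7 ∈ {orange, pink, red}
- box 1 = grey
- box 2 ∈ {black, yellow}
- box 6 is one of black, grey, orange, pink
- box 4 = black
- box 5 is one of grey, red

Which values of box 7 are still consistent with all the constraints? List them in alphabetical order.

orange, pink

box 1 has just one choice, so box 1 = grey. So box 5, box 6 can't be grey.
That leaves box 4 = black. Remove black from box 2, box 6.
box 5's domain is down to {red}, so box 5 = red. Strike red from box 7.
box 2's domain is down to {yellow}, so box 2 = yellow. Eliminate yellow elsewhere: box 3.
Among the 3 still-open variables, purple fits only box 3 (and all 3 values in {orange, pink, purple} must be used), so box 3 = purple.
No further eliminations apply; box 7 can still be any of orange, pink.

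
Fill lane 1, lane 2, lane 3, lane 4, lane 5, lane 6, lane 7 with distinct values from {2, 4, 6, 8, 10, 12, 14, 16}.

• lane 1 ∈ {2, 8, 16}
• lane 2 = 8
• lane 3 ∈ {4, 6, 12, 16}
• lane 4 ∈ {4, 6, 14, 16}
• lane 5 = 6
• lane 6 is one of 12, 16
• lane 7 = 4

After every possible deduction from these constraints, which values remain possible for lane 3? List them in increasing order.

12, 16

lane 2's domain is down to {8}, so lane 2 = 8. So lane 1 can't be 8.
lane 5 has just one choice, so lane 5 = 6. Remove 6 from lane 3, lane 4.
lane 7 must be 4 (only option left). Remove 4 from lane 3, lane 4.
The 4 still-open variables together cover exactly {2, 12, 14, 16} — 4 values for 4 variables — and 2 appears only in lane 1's list, so lane 1 = 2.
The 3 still-open variables draw from only 3 values {12, 14, 16}, so each is used; only lane 4 can be 14, hence lane 4 = 14.
No further eliminations apply; lane 3 can still be any of 12, 16.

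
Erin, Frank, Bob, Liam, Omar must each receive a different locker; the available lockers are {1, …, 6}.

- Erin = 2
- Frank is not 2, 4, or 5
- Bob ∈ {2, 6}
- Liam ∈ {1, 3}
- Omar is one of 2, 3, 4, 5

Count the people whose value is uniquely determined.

Erin has just one choice, so Erin = 2. Remove 2 from Bob, Omar.
Bob has just one choice, so Bob = 6. Remove 6 from Frank.
Frank and Liam share exactly the 2 values {1, 3}; by pigeonhole those values go to them, so strike 1, 3 from Omar.
Determined: Erin=2, Bob=6. The other people each still have more than one consistent value. That makes 2.

2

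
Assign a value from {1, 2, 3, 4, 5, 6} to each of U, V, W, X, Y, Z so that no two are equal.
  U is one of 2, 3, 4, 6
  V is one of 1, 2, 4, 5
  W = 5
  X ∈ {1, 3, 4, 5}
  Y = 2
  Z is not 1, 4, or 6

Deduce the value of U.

6

W's domain is down to {5}, so W = 5. So V, X, Z can't be 5.
Y must be 2 (only option left). Remove 2 from U, V, Z.
Z's domain is down to {3}, so Z = 3. Strike 3 from U, X.
Among the 3 still-open variables, 6 fits only U (and all 3 values in {1, 4, 6} must be used), so U = 6.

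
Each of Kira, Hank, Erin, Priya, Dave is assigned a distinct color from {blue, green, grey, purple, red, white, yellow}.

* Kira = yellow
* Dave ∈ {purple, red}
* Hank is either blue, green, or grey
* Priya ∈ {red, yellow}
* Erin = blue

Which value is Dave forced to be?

purple

Kira has just one choice, so Kira = yellow. Strike yellow from Priya.
That leaves Erin = blue. Eliminate blue elsewhere: Hank.
Priya must be red (only option left). So Dave can't be red.
So Dave = purple.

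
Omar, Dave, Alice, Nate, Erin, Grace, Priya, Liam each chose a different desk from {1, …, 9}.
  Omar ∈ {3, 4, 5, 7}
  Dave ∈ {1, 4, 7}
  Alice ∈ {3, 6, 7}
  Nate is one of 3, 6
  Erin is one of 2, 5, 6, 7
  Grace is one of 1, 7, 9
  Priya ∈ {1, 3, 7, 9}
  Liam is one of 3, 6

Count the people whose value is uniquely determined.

The 8 variables together cover exactly {1, 2, 3, 4, 5, 6, 7, 9} — 8 values for 8 variables — and 2 appears only in Erin's list, so Erin = 2.
Among the 7 still-open variables, 5 fits only Omar (and all 7 values in {1, 3, 4, 5, 6, 7, 9} must be used), so Omar = 5.
Among the 6 still-open variables, 4 fits only Dave (and all 6 values in {1, 3, 4, 6, 7, 9} must be used), so Dave = 4.
Nate and Liam between them cover only {3, 6} — a naked pair. Remove those values from Alice, Priya.
Alice must be 7 (only option left). So Grace, Priya can't be 7.
Determined: Omar=5, Dave=4, Alice=7, Erin=2. The other people each still have more than one consistent value. That makes 4.

4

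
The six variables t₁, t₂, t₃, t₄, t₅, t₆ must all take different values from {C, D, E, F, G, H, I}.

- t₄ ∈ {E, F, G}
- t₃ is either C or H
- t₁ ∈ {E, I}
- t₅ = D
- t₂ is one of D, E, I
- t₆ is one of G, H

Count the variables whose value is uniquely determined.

1

t₅ has just one choice, so t₅ = D. Remove D from t₂.
t₁ and t₂ between them cover only {E, I} — a naked pair. Remove those values from t₄.
Determined: t₅=D. The other variables each still have more than one consistent value. That makes 1.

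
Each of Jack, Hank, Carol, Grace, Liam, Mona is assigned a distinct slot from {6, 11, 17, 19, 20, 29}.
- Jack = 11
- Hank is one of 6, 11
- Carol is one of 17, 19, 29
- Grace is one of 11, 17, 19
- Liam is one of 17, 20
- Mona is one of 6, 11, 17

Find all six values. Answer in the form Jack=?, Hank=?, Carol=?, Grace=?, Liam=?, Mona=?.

Jack=11, Hank=6, Carol=29, Grace=19, Liam=20, Mona=17

Jack must be 11 (only option left). Remove 11 from Hank, Grace, Mona.
Hank must be 6 (only option left). So Mona can't be 6.
That leaves Mona = 17. Remove 17 from Carol, Grace, Liam.
Grace has just one choice, so Grace = 19. Strike 19 from Carol.
That leaves Liam = 20.
That leaves Carol = 29.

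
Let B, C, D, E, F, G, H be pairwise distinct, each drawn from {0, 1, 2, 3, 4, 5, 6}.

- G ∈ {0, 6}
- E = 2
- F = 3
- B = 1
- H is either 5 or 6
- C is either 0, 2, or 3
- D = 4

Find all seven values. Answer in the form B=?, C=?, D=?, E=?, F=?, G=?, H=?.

B has just one choice, so B = 1.
D must be 4 (only option left).
E must be 2 (only option left). Remove 2 from C.
F has just one choice, so F = 3. Remove 3 from C.
That leaves C = 0. Strike 0 from G.
G has just one choice, so G = 6. So H can't be 6.
H's domain is down to {5}, so H = 5.

B=1, C=0, D=4, E=2, F=3, G=6, H=5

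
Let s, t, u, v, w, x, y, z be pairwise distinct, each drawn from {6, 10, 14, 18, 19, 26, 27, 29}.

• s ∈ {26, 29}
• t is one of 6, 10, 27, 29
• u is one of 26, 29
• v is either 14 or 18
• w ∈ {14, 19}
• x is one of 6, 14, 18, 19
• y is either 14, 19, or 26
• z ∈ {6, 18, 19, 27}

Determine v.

The 8 variables together cover exactly {6, 10, 14, 18, 19, 26, 27, 29} — 8 values for 8 variables — and 10 appears only in t's list, so t = 10.
Among the 7 still-open variables, 27 fits only z (and all 7 values in {6, 14, 18, 19, 26, 27, 29} must be used), so z = 27.
Among the 6 still-open variables, 6 fits only x (and all 6 values in {6, 14, 18, 19, 26, 29} must be used), so x = 6.
The 5 still-open variables together cover exactly {14, 18, 19, 26, 29} — 5 values for 5 variables — and 18 appears only in v's list, so v = 18.

18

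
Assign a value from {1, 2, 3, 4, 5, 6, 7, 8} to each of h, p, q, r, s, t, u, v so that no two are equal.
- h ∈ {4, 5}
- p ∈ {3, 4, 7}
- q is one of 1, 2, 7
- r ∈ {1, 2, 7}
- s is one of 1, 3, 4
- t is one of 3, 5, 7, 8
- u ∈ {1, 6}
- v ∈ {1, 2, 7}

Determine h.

Among the 8 variables, 6 fits only u (and all 8 values in {1, 2, 3, 4, 5, 6, 7, 8} must be used), so u = 6.
The 7 still-open variables draw from only 7 values {1, 2, 3, 4, 5, 7, 8}, so each is used; only t can be 8, hence t = 8.
The 6 still-open variables together cover exactly {1, 2, 3, 4, 5, 7} — 6 values for 6 variables — and 5 appears only in h's list, so h = 5.

5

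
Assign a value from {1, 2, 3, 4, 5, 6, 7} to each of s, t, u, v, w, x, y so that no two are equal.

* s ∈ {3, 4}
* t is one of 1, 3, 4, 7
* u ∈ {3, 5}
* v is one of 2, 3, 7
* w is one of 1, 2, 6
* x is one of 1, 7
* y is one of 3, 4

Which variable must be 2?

v

The 7 variables together cover exactly {1, 2, 3, 4, 5, 6, 7} — 7 values for 7 variables — and 5 appears only in u's list, so u = 5.
The 6 still-open variables draw from only 6 values {1, 2, 3, 4, 6, 7}, so each is used; only w can be 6, hence w = 6.
The 5 still-open variables draw from only 5 values {1, 2, 3, 4, 7}, so each is used; only v can be 2, hence v = 2.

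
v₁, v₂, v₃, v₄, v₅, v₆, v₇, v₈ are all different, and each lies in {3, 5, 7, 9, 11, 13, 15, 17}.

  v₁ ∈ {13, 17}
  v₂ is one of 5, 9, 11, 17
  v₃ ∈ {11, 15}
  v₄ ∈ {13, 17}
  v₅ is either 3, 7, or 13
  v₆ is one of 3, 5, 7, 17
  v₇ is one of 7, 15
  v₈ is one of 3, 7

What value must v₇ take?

The 8 variables draw from only 8 values {3, 5, 7, 9, 11, 13, 15, 17}, so each is used; only v₂ can be 9, hence v₂ = 9.
The 7 still-open variables together cover exactly {3, 5, 7, 11, 13, 15, 17} — 7 values for 7 variables — and 5 appears only in v₆'s list, so v₆ = 5.
The 6 still-open variables draw from only 6 values {3, 7, 11, 13, 15, 17}, so each is used; only v₃ can be 11, hence v₃ = 11.
The 5 still-open variables together cover exactly {3, 7, 13, 15, 17} — 5 values for 5 variables — and 15 appears only in v₇'s list, so v₇ = 15.

15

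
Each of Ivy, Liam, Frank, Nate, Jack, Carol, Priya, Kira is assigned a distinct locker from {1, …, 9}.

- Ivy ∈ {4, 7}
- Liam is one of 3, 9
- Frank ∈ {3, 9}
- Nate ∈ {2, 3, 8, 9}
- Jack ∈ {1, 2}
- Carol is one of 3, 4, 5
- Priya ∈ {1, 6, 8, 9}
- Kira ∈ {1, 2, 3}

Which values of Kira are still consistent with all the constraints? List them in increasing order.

1, 2

Liam and Frank share exactly the 2 values {3, 9}; by pigeonhole those values go to them, so strike 3, 9 from Nate, Carol, Priya, Kira.
Jack and Kira between them cover only {1, 2} — a naked pair. Remove those values from Nate, Priya.
That leaves Nate = 8. Strike 8 from Priya.
That leaves Priya = 6.
No further eliminations apply; Kira can still be any of 1, 2.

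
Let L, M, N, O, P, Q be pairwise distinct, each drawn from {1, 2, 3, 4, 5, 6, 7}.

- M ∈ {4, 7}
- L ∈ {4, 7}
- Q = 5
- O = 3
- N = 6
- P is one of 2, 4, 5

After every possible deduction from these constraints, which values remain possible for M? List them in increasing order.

4, 7

N's domain is down to {6}, so N = 6.
O must be 3 (only option left).
Q's domain is down to {5}, so Q = 5. Remove 5 from P.
The 3 still-open variables draw from only 3 values {2, 4, 7}, so each is used; only P can be 2, hence P = 2.
No further eliminations apply; M can still be any of 4, 7.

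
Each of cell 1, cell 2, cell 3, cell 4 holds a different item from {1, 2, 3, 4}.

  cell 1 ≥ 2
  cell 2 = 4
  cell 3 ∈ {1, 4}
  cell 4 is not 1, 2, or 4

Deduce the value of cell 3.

cell 2 must be 4 (only option left). Strike 4 from cell 1, cell 3.
So cell 3 = 1.

1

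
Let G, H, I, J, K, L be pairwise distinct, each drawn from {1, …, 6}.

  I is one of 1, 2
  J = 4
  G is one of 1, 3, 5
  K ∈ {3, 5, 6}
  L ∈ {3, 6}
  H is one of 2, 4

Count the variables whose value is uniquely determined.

J's domain is down to {4}, so J = 4. Strike 4 from H.
H must be 2 (only option left). Strike 2 from I.
I has just one choice, so I = 1. Strike 1 from G.
Determined: H=2, I=1, J=4. The other variables each still have more than one consistent value. That makes 3.

3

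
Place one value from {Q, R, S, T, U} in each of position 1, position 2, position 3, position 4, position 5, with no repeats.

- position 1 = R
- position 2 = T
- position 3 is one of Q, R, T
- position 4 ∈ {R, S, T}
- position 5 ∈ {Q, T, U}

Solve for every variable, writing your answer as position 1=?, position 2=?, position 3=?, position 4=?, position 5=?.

position 1=R, position 2=T, position 3=Q, position 4=S, position 5=U

position 1's domain is down to {R}, so position 1 = R. Eliminate R elsewhere: position 3, position 4.
That leaves position 2 = T. So position 3, position 4, position 5 can't be T.
position 3's domain is down to {Q}, so position 3 = Q. Eliminate Q elsewhere: position 5.
position 4 has just one choice, so position 4 = S.
position 5 must be U (only option left).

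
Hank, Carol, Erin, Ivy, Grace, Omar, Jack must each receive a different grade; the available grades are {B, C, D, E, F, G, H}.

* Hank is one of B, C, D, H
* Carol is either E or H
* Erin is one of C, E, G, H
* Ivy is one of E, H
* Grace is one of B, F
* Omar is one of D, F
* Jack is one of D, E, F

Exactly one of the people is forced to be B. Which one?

Grace

The 7 variables together cover exactly {B, C, D, E, F, G, H} — 7 values for 7 variables — and G appears only in Erin's list, so Erin = G.
Among the 6 still-open variables, C fits only Hank (and all 6 values in {B, C, D, E, F, H} must be used), so Hank = C.
The 5 still-open variables draw from only 5 values {B, D, E, F, H}, so each is used; only Grace can be B, hence Grace = B.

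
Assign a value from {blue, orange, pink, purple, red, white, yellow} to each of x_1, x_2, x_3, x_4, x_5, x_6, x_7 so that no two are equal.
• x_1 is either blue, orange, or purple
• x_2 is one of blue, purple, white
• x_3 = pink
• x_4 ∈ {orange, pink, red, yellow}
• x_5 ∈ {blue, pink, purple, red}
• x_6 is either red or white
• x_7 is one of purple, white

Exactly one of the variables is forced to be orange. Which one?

x_3's domain is down to {pink}, so x_3 = pink. Remove pink from x_4, x_5.
The 6 still-open variables draw from only 6 values {blue, orange, purple, red, white, yellow}, so each is used; only x_4 can be yellow, hence x_4 = yellow.
The 5 still-open variables together cover exactly {blue, orange, purple, red, white} — 5 values for 5 variables — and orange appears only in x_1's list, so x_1 = orange.

x_1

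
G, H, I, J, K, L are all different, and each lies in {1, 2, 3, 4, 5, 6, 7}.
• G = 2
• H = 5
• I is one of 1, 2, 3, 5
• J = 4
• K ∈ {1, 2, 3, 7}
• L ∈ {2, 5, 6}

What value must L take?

G has just one choice, so G = 2. Strike 2 from I, K, L.
H's domain is down to {5}, so H = 5. Eliminate 5 elsewhere: I, L.
So L = 6.

6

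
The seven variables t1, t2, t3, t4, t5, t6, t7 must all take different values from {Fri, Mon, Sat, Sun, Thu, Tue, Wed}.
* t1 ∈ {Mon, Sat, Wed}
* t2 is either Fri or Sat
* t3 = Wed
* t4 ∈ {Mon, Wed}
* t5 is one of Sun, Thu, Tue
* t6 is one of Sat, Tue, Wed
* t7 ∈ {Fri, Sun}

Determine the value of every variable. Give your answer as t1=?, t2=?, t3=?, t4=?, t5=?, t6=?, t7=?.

t3 must be Wed (only option left). Eliminate Wed elsewhere: t1, t4, t6.
That leaves t4 = Mon. Strike Mon from t1.
t1 has just one choice, so t1 = Sat. Eliminate Sat elsewhere: t2, t6.
t2 has just one choice, so t2 = Fri. Eliminate Fri elsewhere: t7.
That leaves t6 = Tue. So t5 can't be Tue.
t7 has just one choice, so t7 = Sun. Remove Sun from t5.
t5's domain is down to {Thu}, so t5 = Thu.

t1=Sat, t2=Fri, t3=Wed, t4=Mon, t5=Thu, t6=Tue, t7=Sun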